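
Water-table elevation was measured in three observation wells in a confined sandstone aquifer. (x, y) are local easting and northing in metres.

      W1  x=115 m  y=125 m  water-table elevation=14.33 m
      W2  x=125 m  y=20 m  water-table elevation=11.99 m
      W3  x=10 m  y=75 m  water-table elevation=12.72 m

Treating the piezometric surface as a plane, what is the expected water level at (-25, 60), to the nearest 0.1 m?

12.2 m

Differences from W1: to W2 (Δx, Δy, Δh) = (10, -105, -2.34); to W3 = (-105, -50, -1.61).
Solve a·Δx + b·Δy = Δh: det = 10·(-50) − (-105)·(-105) = -11525.
∂h/∂x = [(-2.34)·(-50) − (-1.61)·(-105)] / -11525 = +0.004516
∂h/∂y = [10·(-1.61) − (-105)·(-2.34)] / -11525 = +0.02272
h(-25, 60) = 14.33 + (+0.004516)·(-140) + (+0.02272)·(-65) = 14.33 -0.632 -1.477 = 12.221 m.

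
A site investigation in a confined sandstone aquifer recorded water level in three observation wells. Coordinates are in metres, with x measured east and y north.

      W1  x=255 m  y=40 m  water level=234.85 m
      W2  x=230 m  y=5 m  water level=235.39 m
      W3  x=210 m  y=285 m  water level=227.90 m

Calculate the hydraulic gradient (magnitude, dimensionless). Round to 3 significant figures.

Three-point gradient (reference W1): Δ to W2 = (-25, -35, +0.54), Δ to W3 = (-45, 245, -6.95).
∂h/∂x = +0.01441, ∂h/∂y = -0.02572 (det = -7700).
|∇h| = √(0.01441² + -0.02572²) = 0.02948

0.0295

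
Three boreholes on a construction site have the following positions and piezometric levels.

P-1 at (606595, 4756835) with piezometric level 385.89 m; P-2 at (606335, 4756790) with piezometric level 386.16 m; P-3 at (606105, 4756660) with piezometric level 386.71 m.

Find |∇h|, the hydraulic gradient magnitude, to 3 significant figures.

0.00348

With h = a·x + b·y + c and P-1 as origin, the differences give:
  (-260)·a + (-45)·b = +0.27
  (-490)·a + (-175)·b = +0.82
Eliminate b (×(-175) and ×(-45), subtract): 23450·a = -10.350 → a = ∂h/∂x = -0.0004414
Back-substitute: b = ∂h/∂y = -0.003450.
|∇h| = √(-0.0004414² + -0.003450²) = 0.003478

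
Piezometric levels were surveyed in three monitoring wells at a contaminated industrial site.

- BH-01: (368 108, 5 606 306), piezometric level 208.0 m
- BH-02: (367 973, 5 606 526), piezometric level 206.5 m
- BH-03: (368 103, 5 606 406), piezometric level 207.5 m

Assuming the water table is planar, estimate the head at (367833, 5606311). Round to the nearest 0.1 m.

Taking BH-01 as reference: BH-02−BH-01 = (-135, 220, -1.5); BH-03−BH-01 = (-5, 100, -0.5).
Solve a·Δx + b·Δy = Δh: det = (-135)·100 − (-5)·220 = -12400.
∂h/∂x = [(-1.5)·100 − (-0.5)·220] / -12400 = +0.003226
∂h/∂y = [(-135)·(-0.5) − (-5)·(-1.5)] / -12400 = -0.004839
h(367833, 5606311) = 208.0 + (+0.003226)·(-275) + (-0.004839)·(5) = 208.0 -0.887 -0.024 = 207.089 m.

207.1 m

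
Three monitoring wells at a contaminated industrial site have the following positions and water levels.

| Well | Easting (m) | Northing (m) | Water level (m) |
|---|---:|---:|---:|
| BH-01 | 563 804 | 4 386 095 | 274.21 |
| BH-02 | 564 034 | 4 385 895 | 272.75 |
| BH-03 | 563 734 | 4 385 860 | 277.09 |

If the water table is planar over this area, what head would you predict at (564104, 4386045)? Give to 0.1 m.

With h = a·x + b·y + c and BH-01 as origin, the differences give:
  230·a + (-200)·b = -1.46
  (-70)·a + (-235)·b = +2.88
Eliminate b (×(-235) and ×(-200), subtract): -68050·a = 919.100 → a = ∂h/∂x = -0.01351
Back-substitute: b = ∂h/∂y = -0.008232.
h(564104, 4386045) = 274.21 + (-0.01351)·(300) + (-0.008232)·(-50) = 274.21 -4.052 +0.412 = 270.570 m.

270.6 m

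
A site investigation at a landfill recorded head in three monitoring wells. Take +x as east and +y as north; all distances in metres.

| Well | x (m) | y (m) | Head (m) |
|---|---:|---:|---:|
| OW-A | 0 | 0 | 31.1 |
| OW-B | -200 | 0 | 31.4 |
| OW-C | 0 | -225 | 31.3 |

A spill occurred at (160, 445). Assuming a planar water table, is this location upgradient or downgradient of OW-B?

downgradient

∂h/∂x = (31.4 − 31.1) / (-200 − 0) = -0.001500
∂h/∂y = (31.3 − 31.1) / (-225 − 0) = -0.0008889
Head at (160, 445) = 31.1 + (-0.001500)·(160) + (-0.0008889)·(445) = 30.46 m.
That is lower than the 31.4 m at OW-B, so the point is downgradient.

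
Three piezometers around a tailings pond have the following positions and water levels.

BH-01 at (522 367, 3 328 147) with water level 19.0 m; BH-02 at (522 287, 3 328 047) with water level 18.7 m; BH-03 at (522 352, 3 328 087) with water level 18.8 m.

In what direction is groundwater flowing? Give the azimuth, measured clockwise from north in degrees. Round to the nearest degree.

170°

Differences from BH-01: to BH-02 (Δx, Δy, Δh) = (-80, -100, -0.3); to BH-03 = (-15, -60, -0.2).
Determinant of the coordinate differences = (-80)·(-60) − (-15)·(-100) = 3300.
∂h/∂x = [(-0.3)·(-60) − (-0.2)·(-100)] / 3300 = -0.0006061
∂h/∂y = [(-80)·(-0.2) − (-15)·(-0.3)] / 3300 = +0.003485
Flow direction (−∇h) has components (+0.0006061 E, -0.003485 N).
Azimuth = atan2(E, N) = atan2(+0.0006061, -0.003485) = 170.1° ≈ 170°.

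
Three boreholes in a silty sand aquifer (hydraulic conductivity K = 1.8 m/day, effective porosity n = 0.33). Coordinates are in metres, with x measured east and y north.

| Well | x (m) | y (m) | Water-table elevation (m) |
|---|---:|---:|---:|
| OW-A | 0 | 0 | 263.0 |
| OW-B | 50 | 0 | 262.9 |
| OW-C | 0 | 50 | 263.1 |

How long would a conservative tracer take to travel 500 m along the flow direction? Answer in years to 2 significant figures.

∂h/∂x = (262.9 − 263.0) / (50 − 0) = -0.002000
∂h/∂y = (263.1 − 263.0) / (50 − 0) = +0.002000
|∇h| = √(-0.002000² + 0.002000²) = 0.002828
Seepage velocity v = K·i/n = 1.8 × 0.002828 / 0.33 = 0.01543 m/day.
t = 500 / 0.01543 = 3.24e+04 days = 88.7 years.

89 years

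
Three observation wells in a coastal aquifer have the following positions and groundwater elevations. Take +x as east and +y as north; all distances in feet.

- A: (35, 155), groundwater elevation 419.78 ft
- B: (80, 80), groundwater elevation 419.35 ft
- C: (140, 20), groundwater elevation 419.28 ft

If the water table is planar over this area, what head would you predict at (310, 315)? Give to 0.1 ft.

424.9 ft

Taking A as reference: B−A = (45, -75, -0.43); C−A = (105, -135, -0.50).
Determinant of the coordinate differences = 45·(-135) − 105·(-75) = 1800.
∂h/∂x = [(-0.43)·(-135) − (-0.50)·(-75)] / 1800 = +0.01142
∂h/∂y = [45·(-0.50) − 105·(-0.43)] / 1800 = +0.01258
h(310, 315) = 419.78 + (+0.01142)·(275) + (+0.01258)·(160) = 419.78 +3.140 +2.013 = 424.933 ft.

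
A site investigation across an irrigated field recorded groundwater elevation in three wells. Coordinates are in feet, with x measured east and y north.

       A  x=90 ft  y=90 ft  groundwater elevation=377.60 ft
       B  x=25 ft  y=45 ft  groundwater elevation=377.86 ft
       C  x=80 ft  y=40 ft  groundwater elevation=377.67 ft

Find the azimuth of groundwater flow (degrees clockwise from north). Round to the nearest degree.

079°

With h = a·x + b·y + c and A as origin, the differences give:
  (-65)·a + (-45)·b = +0.26
  (-10)·a + (-50)·b = +0.07
Eliminate b (×(-50) and ×(-45), subtract): 2800·a = -9.850 → a = ∂h/∂x = -0.003518
Back-substitute: b = ∂h/∂y = -0.0006964.
Flow direction (−∇h) has components (+0.003518 E, +0.0006964 N).
Azimuth = atan2(E, N) = atan2(+0.003518, +0.0006964) = 78.8° ≈ 079°.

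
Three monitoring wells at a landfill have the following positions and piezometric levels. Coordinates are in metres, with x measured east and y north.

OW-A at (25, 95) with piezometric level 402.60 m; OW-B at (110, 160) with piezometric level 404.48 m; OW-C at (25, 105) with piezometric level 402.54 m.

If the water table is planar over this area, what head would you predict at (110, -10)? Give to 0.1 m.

405.5 m

Three-point gradient (reference OW-A): Δ to OW-B = (85, 65, +1.88), Δ to OW-C = (0, 10, -0.06).
∂h/∂x = +0.02671, ∂h/∂y = -0.006000 (det = 850).
h(110, -10) = 402.60 + (+0.02671)·(85) + (-0.006000)·(-105) = 402.60 +2.270 +0.630 = 405.500 m.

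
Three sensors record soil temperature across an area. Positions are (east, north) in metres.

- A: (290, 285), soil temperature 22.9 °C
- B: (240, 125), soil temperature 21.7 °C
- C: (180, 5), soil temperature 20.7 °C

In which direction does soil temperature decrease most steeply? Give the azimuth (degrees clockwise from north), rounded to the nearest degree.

216°

Three-point gradient (reference A): Δ to B = (-50, -160, -1.2), Δ to C = (-110, -280, -2.2).
∂T/∂x = +0.004444, ∂T/∂y = +0.006111 (det = -3600).
Steepest decrease is along −∇f: components (-0.004444 E, -0.006111 N).
Azimuth = atan2(-0.004444, -0.006111) = 216.0° ≈ 216°.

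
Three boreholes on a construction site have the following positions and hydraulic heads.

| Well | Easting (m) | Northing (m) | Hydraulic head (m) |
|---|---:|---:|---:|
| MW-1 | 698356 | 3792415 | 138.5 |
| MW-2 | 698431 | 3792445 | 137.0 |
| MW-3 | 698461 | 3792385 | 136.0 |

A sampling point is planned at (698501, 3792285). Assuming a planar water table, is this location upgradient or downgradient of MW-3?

Taking MW-1 as reference: MW-2−MW-1 = (75, 30, -1.5); MW-3−MW-1 = (105, -30, -2.5).
Solve a·Δx + b·Δy = Δh: det = 75·(-30) − 105·30 = -5400.
∂h/∂x = [(-1.5)·(-30) − (-2.5)·30] / -5400 = -0.02222
∂h/∂y = [75·(-2.5) − 105·(-1.5)] / -5400 = +0.005556
Head at (698501, 3792285) = 138.5 + (-0.02222)·(145) + (+0.005556)·(-130) = 134.56 m.
That is lower than the 136.0 m at MW-3, so the point is downgradient.

downgradient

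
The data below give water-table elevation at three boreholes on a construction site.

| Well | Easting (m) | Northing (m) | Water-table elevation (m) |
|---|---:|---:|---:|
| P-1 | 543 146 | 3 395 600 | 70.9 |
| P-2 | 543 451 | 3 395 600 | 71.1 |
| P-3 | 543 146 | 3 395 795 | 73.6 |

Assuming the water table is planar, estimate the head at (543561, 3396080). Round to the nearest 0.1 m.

∂h/∂x = (71.1 − 70.9) / (543451 − 543146) = +0.0006557
∂h/∂y = (73.6 − 70.9) / (3395795 − 3395600) = +0.01385
h(543561, 3396080) = 70.9 + (+0.0006557)·(415) + (+0.01385)·(480) = 70.9 +0.272 +6.646 = 77.818 m.

77.8 m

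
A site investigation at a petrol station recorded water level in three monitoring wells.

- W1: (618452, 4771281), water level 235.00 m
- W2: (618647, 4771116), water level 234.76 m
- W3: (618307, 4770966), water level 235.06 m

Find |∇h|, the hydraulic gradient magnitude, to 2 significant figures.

0.0010

Differences from W1: to W2 (Δx, Δy, Δh) = (195, -165, -0.24); to W3 = (-145, -315, +0.06).
Determinant of the coordinate differences = 195·(-315) − (-145)·(-165) = -85350.
∂h/∂x = [(-0.24)·(-315) − (+0.06)·(-165)] / -85350 = -0.001002
∂h/∂y = [195·(+0.06) − (-145)·(-0.24)] / -85350 = +0.0002707
|∇h| = √(-0.001002² + 0.0002707²) = 0.001038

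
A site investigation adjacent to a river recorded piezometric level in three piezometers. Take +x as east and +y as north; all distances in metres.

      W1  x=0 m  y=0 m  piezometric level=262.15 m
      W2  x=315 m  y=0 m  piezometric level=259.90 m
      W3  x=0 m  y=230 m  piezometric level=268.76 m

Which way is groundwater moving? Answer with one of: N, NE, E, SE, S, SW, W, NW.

∂h/∂x = (259.90 − 262.15) / (315 − 0) = -0.007143
∂h/∂y = (268.76 − 262.15) / (230 − 0) = +0.02874
Flow = −∇h = (+0.007143 east, -0.02874 north), which points south.

S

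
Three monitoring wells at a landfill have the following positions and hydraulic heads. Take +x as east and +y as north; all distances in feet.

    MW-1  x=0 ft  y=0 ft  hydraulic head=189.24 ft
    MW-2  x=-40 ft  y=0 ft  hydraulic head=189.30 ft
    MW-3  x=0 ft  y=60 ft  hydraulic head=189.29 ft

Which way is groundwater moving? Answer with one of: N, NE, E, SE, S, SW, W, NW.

SE

∂h/∂x = (189.30 − 189.24) / (-40 − 0) = -0.001500
∂h/∂y = (189.29 − 189.24) / (60 − 0) = +0.0008333
Flow = −∇h = (+0.001500 east, -0.0008333 north), which points southeast.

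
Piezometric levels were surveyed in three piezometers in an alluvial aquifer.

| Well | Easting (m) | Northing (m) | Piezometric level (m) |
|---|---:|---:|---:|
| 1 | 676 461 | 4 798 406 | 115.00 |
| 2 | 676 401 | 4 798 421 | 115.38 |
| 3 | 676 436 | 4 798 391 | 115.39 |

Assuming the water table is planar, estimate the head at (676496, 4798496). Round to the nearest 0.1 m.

Differences from 1: to 2 (Δx, Δy, Δh) = (-60, 15, +0.38); to 3 = (-25, -15, +0.39).
Determinant of the coordinate differences = (-60)·(-15) − (-25)·15 = 1275.
∂h/∂x = [(+0.38)·(-15) − (+0.39)·15] / 1275 = -0.009059
∂h/∂y = [(-60)·(+0.39) − (-25)·(+0.38)] / 1275 = -0.01090
h(676496, 4798496) = 115.00 + (-0.009059)·(35) + (-0.01090)·(90) = 115.00 -0.317 -0.981 = 113.702 m.

113.7 m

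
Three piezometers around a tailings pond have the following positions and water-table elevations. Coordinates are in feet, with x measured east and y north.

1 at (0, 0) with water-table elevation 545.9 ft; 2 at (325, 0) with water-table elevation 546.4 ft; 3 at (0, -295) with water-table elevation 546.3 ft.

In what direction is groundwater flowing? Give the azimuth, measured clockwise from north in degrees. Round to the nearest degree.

311°

∂h/∂x = (546.4 − 545.9) / (325 − 0) = +0.001538
∂h/∂y = (546.3 − 545.9) / (-295 − 0) = -0.001356
Flow direction (−∇h) has components (-0.001538 E, +0.001356 N).
Azimuth = atan2(E, N) = atan2(-0.001538, +0.001356) = 311.4° ≈ 311°.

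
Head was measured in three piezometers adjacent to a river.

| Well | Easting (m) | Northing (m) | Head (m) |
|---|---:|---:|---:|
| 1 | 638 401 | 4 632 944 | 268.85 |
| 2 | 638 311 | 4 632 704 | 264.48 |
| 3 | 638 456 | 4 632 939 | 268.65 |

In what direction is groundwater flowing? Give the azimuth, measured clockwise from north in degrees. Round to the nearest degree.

Three-point gradient (reference 1): Δ to 2 = (-90, -240, -4.37), Δ to 3 = (55, -5, -0.20).
∂h/∂x = -0.001916, ∂h/∂y = +0.01893 (det = 13650).
Flow direction (−∇h) has components (+0.001916 E, -0.01893 N).
Azimuth = atan2(E, N) = atan2(+0.001916, -0.01893) = 174.2° ≈ 174°.

174°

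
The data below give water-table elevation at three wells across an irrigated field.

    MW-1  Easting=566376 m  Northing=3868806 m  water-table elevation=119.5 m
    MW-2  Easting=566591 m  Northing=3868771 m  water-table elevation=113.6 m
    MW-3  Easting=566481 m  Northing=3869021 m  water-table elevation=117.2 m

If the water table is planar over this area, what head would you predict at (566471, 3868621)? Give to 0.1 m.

116.5 m

Differences from MW-1: to MW-2 (Δx, Δy, Δh) = (215, -35, -5.9); to MW-3 = (105, 215, -2.3).
Determinant of the coordinate differences = 215·215 − 105·(-35) = 49900.
∂h/∂x = [(-5.9)·215 − (-2.3)·(-35)] / 49900 = -0.02703
∂h/∂y = [215·(-2.3) − 105·(-5.9)] / 49900 = +0.002505
h(566471, 3868621) = 119.5 + (-0.02703)·(95) + (+0.002505)·(-185) = 119.5 -2.568 -0.463 = 116.468 m.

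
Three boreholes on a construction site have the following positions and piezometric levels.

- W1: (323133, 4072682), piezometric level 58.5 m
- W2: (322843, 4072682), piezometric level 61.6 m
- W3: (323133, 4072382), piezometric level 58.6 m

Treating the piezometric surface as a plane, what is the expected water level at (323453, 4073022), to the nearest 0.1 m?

∂h/∂x = (61.6 − 58.5) / (322843 − 323133) = -0.01069
∂h/∂y = (58.6 − 58.5) / (4072382 − 4072682) = -0.0003333
h(323453, 4073022) = 58.5 + (-0.01069)·(320) + (-0.0003333)·(340) = 58.5 -3.421 -0.113 = 54.966 m.

55.0 m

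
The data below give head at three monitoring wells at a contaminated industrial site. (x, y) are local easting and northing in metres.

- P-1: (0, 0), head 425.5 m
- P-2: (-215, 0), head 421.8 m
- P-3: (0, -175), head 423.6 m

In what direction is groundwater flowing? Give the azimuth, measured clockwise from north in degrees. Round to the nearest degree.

238°

∂h/∂x = (421.8 − 425.5) / (-215 − 0) = +0.01721
∂h/∂y = (423.6 − 425.5) / (-175 − 0) = +0.01086
Flow direction (−∇h) has components (-0.01721 E, -0.01086 N).
Azimuth = atan2(E, N) = atan2(-0.01721, -0.01086) = 237.8° ≈ 238°.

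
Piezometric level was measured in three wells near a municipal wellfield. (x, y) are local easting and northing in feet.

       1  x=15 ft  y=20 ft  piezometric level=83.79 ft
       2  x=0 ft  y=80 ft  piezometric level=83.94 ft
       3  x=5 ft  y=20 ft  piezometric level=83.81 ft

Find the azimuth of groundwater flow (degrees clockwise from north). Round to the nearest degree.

135°

Differences from 1: to 2 (Δx, Δy, Δh) = (-15, 60, +0.15); to 3 = (-10, 0, +0.02).
Determinant of the coordinate differences = (-15)·0 − (-10)·60 = 600.
∂h/∂x = [(+0.15)·0 − (+0.02)·60] / 600 = -0.002000
∂h/∂y = [(-15)·(+0.02) − (-10)·(+0.15)] / 600 = +0.002000
Flow direction (−∇h) has components (+0.002000 E, -0.002000 N).
Azimuth = atan2(E, N) = atan2(+0.002000, -0.002000) = 135.0° ≈ 135°.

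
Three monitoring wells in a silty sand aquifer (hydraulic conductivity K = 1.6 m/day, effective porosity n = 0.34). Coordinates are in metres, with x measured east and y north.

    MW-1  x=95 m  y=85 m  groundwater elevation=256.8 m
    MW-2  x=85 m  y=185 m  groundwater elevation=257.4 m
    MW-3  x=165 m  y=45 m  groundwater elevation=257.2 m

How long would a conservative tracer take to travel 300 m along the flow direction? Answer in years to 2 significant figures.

15 years

Differences from MW-1: to MW-2 (Δx, Δy, Δh) = (-10, 100, +0.6); to MW-3 = (70, -40, +0.4).
Determinant of the coordinate differences = (-10)·(-40) − 70·100 = -6600.
∂h/∂x = [(+0.6)·(-40) − (+0.4)·100] / -6600 = +0.009697
∂h/∂y = [(-10)·(+0.4) − 70·(+0.6)] / -6600 = +0.006970
|∇h| = √(0.009697² + 0.006970²) = 0.01194
Seepage velocity v = K·i/n = 1.6 × 0.01194 / 0.34 = 0.05619 m/day.
t = 300 / 0.05619 = 5339 days = 14.6 years.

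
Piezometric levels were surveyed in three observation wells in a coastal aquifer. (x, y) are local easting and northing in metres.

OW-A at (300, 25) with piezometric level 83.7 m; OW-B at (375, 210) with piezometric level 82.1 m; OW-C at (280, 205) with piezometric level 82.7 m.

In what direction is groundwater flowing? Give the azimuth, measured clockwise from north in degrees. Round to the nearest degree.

044°

Three-point gradient (reference OW-A): Δ to OW-B = (75, 185, -1.6), Δ to OW-C = (-20, 180, -1.0).
∂h/∂x = -0.005988, ∂h/∂y = -0.006221 (det = 17200).
Flow direction (−∇h) has components (+0.005988 E, +0.006221 N).
Azimuth = atan2(E, N) = atan2(+0.005988, +0.006221) = 43.9° ≈ 044°.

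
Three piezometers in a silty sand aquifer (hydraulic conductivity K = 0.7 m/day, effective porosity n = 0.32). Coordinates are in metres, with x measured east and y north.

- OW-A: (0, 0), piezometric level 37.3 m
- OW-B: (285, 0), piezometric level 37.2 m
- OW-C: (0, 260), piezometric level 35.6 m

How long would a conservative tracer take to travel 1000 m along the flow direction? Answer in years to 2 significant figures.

190 years

∂h/∂x = (37.2 − 37.3) / (285 − 0) = -0.0003509
∂h/∂y = (35.6 − 37.3) / (260 − 0) = -0.006538
|∇h| = √(-0.0003509² + -0.006538²) = 0.006547
Seepage velocity v = K·i/n = 0.7 × 0.006547 / 0.32 = 0.01432 m/day.
t = 1000 / 0.01432 = 6.983e+04 days = 191 years.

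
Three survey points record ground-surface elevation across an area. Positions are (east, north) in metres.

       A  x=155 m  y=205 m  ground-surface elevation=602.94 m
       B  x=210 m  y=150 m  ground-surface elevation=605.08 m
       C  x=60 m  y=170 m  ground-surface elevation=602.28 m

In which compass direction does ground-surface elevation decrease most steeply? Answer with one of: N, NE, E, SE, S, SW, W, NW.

Differences from A: to B (Δx, Δy, Δh) = (55, -55, +2.14); to C = (-95, -35, -0.66).
Determinant of the coordinate differences = 55·(-35) − (-95)·(-55) = -7150.
∂z/∂x = [(+2.14)·(-35) − (-0.66)·(-55)] / -7150 = +0.01555
∂z/∂y = [55·(-0.66) − (-95)·(+2.14)] / -7150 = -0.02336
Steepest decrease is along −∇f = (-0.01555 E, +0.02336 N) → northwest.

NW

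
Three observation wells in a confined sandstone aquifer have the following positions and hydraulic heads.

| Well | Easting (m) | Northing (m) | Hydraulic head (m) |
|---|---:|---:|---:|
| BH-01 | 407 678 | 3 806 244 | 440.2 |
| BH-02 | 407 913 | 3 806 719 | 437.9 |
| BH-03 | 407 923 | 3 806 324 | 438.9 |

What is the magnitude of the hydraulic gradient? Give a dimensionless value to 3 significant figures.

Differences from BH-01: to BH-02 (Δx, Δy, Δh) = (235, 475, -2.3); to BH-03 = (245, 80, -1.3).
Solve a·Δx + b·Δy = Δh: det = 235·80 − 245·475 = -97575.
∂h/∂x = [(-2.3)·80 − (-1.3)·475] / -97575 = -0.004443
∂h/∂y = [235·(-1.3) − 245·(-2.3)] / -97575 = -0.002644
|∇h| = √(-0.004443² + -0.002644²) = 0.00517

0.00517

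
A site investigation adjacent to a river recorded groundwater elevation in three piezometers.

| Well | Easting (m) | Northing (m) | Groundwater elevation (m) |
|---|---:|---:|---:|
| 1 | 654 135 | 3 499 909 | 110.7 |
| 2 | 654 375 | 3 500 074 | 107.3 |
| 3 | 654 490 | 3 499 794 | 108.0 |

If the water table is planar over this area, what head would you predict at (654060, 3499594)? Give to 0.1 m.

Differences from 1: to 2 (Δx, Δy, Δh) = (240, 165, -3.4); to 3 = (355, -115, -2.7).
Determinant of the coordinate differences = 240·(-115) − 355·165 = -86175.
∂h/∂x = [(-3.4)·(-115) − (-2.7)·165] / -86175 = -0.009707
∂h/∂y = [240·(-2.7) − 355·(-3.4)] / -86175 = -0.006487
h(654060, 3499594) = 110.7 + (-0.009707)·(-75) + (-0.006487)·(-315) = 110.7 +0.728 +2.043 = 113.471 m.

113.5 m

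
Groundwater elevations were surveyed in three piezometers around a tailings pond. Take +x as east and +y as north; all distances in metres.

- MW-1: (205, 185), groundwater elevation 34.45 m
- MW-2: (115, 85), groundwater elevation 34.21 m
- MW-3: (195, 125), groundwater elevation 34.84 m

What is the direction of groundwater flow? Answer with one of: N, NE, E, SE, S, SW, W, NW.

NW

Taking MW-1 as reference: MW-2−MW-1 = (-90, -100, -0.24); MW-3−MW-1 = (-10, -60, +0.39).
Solve a·Δx + b·Δy = Δh: det = (-90)·(-60) − (-10)·(-100) = 4400.
∂h/∂x = [(-0.24)·(-60) − (+0.39)·(-100)] / 4400 = +0.01214
∂h/∂y = [(-90)·(+0.39) − (-10)·(-0.24)] / 4400 = -0.008523
Flow = −∇h = (-0.01214 east, +0.008523 north), which points northwest.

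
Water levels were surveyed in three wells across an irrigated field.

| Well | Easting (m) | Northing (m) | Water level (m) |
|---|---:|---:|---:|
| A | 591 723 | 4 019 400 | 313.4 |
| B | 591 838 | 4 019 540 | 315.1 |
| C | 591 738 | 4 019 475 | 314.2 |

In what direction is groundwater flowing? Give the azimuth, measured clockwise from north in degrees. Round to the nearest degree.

193°

Three-point gradient (reference A): Δ to B = (115, 140, +1.7), Δ to C = (15, 75, +0.8).
∂h/∂x = +0.002375, ∂h/∂y = +0.01019 (det = 6525).
Flow direction (−∇h) has components (-0.002375 E, -0.01019 N).
Azimuth = atan2(E, N) = atan2(-0.002375, -0.01019) = 193.1° ≈ 193°.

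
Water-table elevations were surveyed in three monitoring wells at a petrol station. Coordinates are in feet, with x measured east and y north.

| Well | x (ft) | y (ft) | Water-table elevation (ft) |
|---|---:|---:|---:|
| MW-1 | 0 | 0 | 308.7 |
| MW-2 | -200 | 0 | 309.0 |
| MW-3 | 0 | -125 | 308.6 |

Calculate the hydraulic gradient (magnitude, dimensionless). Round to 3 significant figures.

0.00170

∂h/∂x = (309.0 − 308.7) / (-200 − 0) = -0.001500
∂h/∂y = (308.6 − 308.7) / (-125 − 0) = +0.0008000
|∇h| = √(-0.001500² + 0.0008000²) = 0.0017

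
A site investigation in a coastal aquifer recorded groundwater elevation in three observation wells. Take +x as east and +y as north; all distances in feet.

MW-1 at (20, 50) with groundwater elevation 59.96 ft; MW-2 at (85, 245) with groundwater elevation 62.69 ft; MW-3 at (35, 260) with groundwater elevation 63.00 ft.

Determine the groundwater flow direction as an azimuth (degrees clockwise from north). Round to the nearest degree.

Three-point gradient (reference MW-1): Δ to MW-2 = (65, 195, +2.73), Δ to MW-3 = (15, 210, +3.04).
∂h/∂x = -0.001818, ∂h/∂y = +0.01461 (det = 10725).
Flow direction (−∇h) has components (+0.001818 E, -0.01461 N).
Azimuth = atan2(E, N) = atan2(+0.001818, -0.01461) = 172.9° ≈ 173°.

173°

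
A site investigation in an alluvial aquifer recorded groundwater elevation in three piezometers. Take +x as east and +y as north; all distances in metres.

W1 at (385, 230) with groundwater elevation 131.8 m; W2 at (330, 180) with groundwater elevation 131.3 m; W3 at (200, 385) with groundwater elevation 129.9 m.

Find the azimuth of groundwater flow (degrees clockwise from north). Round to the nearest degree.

274°

Differences from W1: to W2 (Δx, Δy, Δh) = (-55, -50, -0.5); to W3 = (-185, 155, -1.9).
Solve a·Δx + b·Δy = Δh: det = (-55)·155 − (-185)·(-50) = -17775.
∂h/∂x = [(-0.5)·155 − (-1.9)·(-50)] / -17775 = +0.009705
∂h/∂y = [(-55)·(-1.9) − (-185)·(-0.5)] / -17775 = -0.0006751
Flow direction (−∇h) has components (-0.009705 E, +0.0006751 N).
Azimuth = atan2(E, N) = atan2(-0.009705, +0.0006751) = 274.0° ≈ 274°.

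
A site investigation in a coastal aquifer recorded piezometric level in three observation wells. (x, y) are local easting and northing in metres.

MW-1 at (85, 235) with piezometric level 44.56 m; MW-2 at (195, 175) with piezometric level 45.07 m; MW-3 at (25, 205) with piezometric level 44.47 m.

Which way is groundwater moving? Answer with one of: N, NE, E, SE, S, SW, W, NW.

Three-point gradient (reference MW-1): Δ to MW-2 = (110, -60, +0.51), Δ to MW-3 = (-60, -30, -0.09).
∂h/∂x = +0.003000, ∂h/∂y = -0.003000 (det = -6900).
Flow = −∇h = (-0.003000 east, +0.003000 north), which points northwest.

NW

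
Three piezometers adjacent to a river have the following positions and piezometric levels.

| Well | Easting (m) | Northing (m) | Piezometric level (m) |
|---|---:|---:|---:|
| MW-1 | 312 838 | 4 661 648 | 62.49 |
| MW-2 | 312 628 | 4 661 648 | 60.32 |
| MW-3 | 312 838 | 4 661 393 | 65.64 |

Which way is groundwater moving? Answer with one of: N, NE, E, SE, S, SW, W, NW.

∂h/∂x = (60.32 − 62.49) / (312628 − 312838) = +0.01033
∂h/∂y = (65.64 − 62.49) / (4661393 − 4661648) = -0.01235
Flow = −∇h = (-0.01033 east, +0.01235 north), which points northwest.

NW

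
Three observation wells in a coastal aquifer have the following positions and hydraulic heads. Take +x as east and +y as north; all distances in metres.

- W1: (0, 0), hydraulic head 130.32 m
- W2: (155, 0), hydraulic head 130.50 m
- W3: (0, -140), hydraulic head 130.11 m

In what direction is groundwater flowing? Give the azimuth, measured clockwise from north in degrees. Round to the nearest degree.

∂h/∂x = (130.50 − 130.32) / (155 − 0) = +0.001161
∂h/∂y = (130.11 − 130.32) / (-140 − 0) = +0.001500
Flow direction (−∇h) has components (-0.001161 E, -0.001500 N).
Azimuth = atan2(E, N) = atan2(-0.001161, -0.001500) = 217.7° ≈ 218°.

218°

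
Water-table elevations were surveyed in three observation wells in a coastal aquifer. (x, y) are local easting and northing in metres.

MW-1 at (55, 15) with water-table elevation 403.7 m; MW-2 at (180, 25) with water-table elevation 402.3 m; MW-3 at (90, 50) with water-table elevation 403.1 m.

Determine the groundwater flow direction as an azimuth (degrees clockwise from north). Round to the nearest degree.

059°

Three-point gradient (reference MW-1): Δ to MW-2 = (125, 10, -1.4), Δ to MW-3 = (35, 35, -0.6).
∂h/∂x = -0.01068, ∂h/∂y = -0.006460 (det = 4025).
Flow direction (−∇h) has components (+0.01068 E, +0.006460 N).
Azimuth = atan2(E, N) = atan2(+0.01068, +0.006460) = 58.8° ≈ 059°.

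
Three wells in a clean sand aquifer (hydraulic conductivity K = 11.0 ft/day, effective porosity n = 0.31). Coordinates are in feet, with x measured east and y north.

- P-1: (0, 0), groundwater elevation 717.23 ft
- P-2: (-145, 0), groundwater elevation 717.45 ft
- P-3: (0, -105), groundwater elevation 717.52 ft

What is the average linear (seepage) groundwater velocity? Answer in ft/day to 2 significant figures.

0.11 ft/day

∂h/∂x = (717.45 − 717.23) / (-145 − 0) = -0.001517
∂h/∂y = (717.52 − 717.23) / (-105 − 0) = -0.002762
|∇h| = √(-0.001517² + -0.002762²) = 0.003151
Seepage velocity v = K·i/n = 11.0 × 0.003151 / 0.31 = 0.1118 ft/day.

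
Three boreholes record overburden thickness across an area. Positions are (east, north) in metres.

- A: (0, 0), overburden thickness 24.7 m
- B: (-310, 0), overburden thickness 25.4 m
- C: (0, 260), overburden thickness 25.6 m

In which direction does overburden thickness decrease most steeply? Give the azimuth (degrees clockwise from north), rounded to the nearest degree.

∂d/∂x = (25.4 − 24.7) / (-310 − 0) = -0.002258
∂d/∂y = (25.6 − 24.7) / (260 − 0) = +0.003462
Steepest decrease is along −∇f: components (+0.002258 E, -0.003462 N).
Azimuth = atan2(+0.002258, -0.003462) = 146.9° ≈ 147°.

147°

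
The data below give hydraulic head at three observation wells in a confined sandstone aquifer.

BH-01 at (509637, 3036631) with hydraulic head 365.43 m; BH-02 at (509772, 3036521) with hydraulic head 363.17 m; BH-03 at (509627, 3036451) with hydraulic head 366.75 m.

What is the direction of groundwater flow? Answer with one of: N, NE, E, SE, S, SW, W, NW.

E

Taking BH-01 as reference: BH-02−BH-01 = (135, -110, -2.26); BH-03−BH-01 = (-10, -180, +1.32).
Determinant of the coordinate differences = 135·(-180) − (-10)·(-110) = -25400.
∂h/∂x = [(-2.26)·(-180) − (+1.32)·(-110)] / -25400 = -0.02173
∂h/∂y = [135·(+1.32) − (-10)·(-2.26)] / -25400 = -0.006126
Flow = −∇h = (+0.02173 east, +0.006126 north), which points east.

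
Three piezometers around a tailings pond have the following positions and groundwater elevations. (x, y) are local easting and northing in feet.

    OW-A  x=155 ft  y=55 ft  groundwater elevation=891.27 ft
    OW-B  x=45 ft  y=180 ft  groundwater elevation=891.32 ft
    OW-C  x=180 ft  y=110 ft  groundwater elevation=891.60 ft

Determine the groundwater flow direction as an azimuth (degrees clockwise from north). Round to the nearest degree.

226°

With h = a·x + b·y + c and OW-A as origin, the differences give:
  (-110)·a + 125·b = +0.05
  25·a + 55·b = +0.33
Eliminate b (×55 and ×125, subtract): -9175·a = -38.500 → a = ∂h/∂x = +0.004196
Back-substitute: b = ∂h/∂y = +0.004093.
Flow direction (−∇h) has components (-0.004196 E, -0.004093 N).
Azimuth = atan2(E, N) = atan2(-0.004196, -0.004093) = 225.7° ≈ 226°.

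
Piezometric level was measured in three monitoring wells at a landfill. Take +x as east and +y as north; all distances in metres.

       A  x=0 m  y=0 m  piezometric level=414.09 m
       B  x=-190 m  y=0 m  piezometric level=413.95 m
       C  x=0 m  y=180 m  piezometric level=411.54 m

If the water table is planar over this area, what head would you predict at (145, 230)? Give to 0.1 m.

410.9 m

∂h/∂x = (413.95 − 414.09) / (-190 − 0) = +0.0007368
∂h/∂y = (411.54 − 414.09) / (180 − 0) = -0.01417
h(145, 230) = 414.09 + (+0.0007368)·(145) + (-0.01417)·(230) = 414.09 +0.107 -3.258 = 410.939 m.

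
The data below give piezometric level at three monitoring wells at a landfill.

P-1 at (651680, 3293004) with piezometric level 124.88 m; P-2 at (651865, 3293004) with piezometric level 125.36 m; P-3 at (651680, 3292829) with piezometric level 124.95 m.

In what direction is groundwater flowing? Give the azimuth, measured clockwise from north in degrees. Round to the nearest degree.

279°

∂h/∂x = (125.36 − 124.88) / (651865 − 651680) = +0.002595
∂h/∂y = (124.95 − 124.88) / (3292829 − 3293004) = -0.0004000
Flow direction (−∇h) has components (-0.002595 E, +0.0004000 N).
Azimuth = atan2(E, N) = atan2(-0.002595, +0.0004000) = 278.8° ≈ 279°.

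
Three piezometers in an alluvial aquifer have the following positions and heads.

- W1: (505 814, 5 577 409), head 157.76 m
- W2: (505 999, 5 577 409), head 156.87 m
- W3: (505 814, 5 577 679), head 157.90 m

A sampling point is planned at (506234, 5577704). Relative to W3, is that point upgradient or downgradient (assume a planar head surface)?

∂h/∂x = (156.87 − 157.76) / (505999 − 505814) = -0.004811
∂h/∂y = (157.90 − 157.76) / (5577679 − 5577409) = +0.0005185
Head at (506234, 5577704) = 157.76 + (-0.004811)·(420) + (+0.0005185)·(295) = 155.89 m.
That is lower than the 157.90 m at W3, so the point is downgradient.

downgradient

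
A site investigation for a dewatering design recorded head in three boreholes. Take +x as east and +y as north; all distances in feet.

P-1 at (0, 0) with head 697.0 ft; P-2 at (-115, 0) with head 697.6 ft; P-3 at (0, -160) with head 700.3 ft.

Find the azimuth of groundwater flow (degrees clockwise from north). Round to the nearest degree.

∂h/∂x = (697.6 − 697.0) / (-115 − 0) = -0.005217
∂h/∂y = (700.3 − 697.0) / (-160 − 0) = -0.02062
Flow direction (−∇h) has components (+0.005217 E, +0.02062 N).
Azimuth = atan2(E, N) = atan2(+0.005217, +0.02062) = 14.2° ≈ 014°.

014°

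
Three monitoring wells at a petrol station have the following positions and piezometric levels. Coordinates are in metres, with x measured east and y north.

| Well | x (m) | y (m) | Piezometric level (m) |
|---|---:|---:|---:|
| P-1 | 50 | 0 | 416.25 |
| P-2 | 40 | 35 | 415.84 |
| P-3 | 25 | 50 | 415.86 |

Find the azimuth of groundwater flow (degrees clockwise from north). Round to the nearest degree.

With h = a·x + b·y + c and P-1 as origin, the differences give:
  (-10)·a + 35·b = -0.41
  (-25)·a + 50·b = -0.39
Eliminate b (×50 and ×35, subtract): 375·a = -6.850 → a = ∂h/∂x = -0.01827
Back-substitute: b = ∂h/∂y = -0.01693.
Flow direction (−∇h) has components (+0.01827 E, +0.01693 N).
Azimuth = atan2(E, N) = atan2(+0.01827, +0.01693) = 47.2° ≈ 047°.

047°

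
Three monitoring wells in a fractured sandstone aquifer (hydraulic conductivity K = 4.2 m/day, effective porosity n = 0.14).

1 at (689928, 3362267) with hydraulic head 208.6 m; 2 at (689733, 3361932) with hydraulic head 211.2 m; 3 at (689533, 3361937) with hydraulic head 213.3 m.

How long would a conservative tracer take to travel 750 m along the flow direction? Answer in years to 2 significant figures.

6.4 years

Three-point gradient (reference 1): Δ to 2 = (-195, -335, +2.6), Δ to 3 = (-395, -330, +4.7).
∂h/∂x = -0.01054, ∂h/∂y = -0.001626 (det = -67975).
|∇h| = √(-0.01054² + -0.001626²) = 0.01066
Seepage velocity v = K·i/n = 4.2 × 0.01066 / 0.14 = 0.3198 m/day.
t = 750 / 0.3198 = 2345 days = 6.42 years.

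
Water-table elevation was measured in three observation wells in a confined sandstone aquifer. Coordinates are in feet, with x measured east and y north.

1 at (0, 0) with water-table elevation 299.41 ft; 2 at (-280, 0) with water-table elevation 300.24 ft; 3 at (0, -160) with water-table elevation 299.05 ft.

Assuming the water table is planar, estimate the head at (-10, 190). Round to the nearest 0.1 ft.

∂h/∂x = (300.24 − 299.41) / (-280 − 0) = -0.002964
∂h/∂y = (299.05 − 299.41) / (-160 − 0) = +0.002250
h(-10, 190) = 299.41 + (-0.002964)·(-10) + (+0.002250)·(190) = 299.41 +0.030 +0.428 = 299.867 ft.

299.9 ft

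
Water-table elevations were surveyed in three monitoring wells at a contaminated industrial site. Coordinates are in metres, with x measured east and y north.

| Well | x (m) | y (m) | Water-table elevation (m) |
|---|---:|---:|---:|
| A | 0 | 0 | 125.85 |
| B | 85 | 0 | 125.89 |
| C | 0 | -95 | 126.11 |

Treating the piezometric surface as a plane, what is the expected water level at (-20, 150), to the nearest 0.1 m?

∂h/∂x = (125.89 − 125.85) / (85 − 0) = +0.0004706
∂h/∂y = (126.11 − 125.85) / (-95 − 0) = -0.002737
h(-20, 150) = 125.85 + (+0.0004706)·(-20) + (-0.002737)·(150) = 125.85 -0.009 -0.411 = 125.430 m.

125.4 m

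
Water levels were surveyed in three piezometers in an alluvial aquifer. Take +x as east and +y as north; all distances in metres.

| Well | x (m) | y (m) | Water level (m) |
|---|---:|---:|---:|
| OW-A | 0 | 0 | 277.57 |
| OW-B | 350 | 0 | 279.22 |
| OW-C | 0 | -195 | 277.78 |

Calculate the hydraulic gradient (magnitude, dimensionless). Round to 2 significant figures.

0.0048

∂h/∂x = (279.22 − 277.57) / (350 − 0) = +0.004714
∂h/∂y = (277.78 − 277.57) / (-195 − 0) = -0.001077
|∇h| = √(0.004714² + -0.001077²) = 0.004835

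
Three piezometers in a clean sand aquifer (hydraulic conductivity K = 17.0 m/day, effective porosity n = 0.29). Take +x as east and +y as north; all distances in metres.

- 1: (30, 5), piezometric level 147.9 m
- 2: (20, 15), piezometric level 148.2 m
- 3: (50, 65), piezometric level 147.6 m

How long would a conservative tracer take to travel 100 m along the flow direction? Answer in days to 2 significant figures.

Three-point gradient (reference 1): Δ to 2 = (-10, 10, +0.3), Δ to 3 = (20, 60, -0.3).
∂h/∂x = -0.02625, ∂h/∂y = +0.003750 (det = -800).
|∇h| = √(-0.02625² + 0.003750²) = 0.02652
Seepage velocity v = K·i/n = 17.0 × 0.02652 / 0.29 = 1.555 m/day.
t = 100 / 1.555 = 64.31 days.

64 days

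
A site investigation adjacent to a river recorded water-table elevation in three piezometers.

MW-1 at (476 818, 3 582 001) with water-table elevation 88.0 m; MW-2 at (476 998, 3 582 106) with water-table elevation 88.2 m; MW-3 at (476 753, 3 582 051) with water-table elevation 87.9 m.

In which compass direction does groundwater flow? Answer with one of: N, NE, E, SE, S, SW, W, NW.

Taking MW-1 as reference: MW-2−MW-1 = (180, 105, +0.2); MW-3−MW-1 = (-65, 50, -0.1).
Determinant of the coordinate differences = 180·50 − (-65)·105 = 15825.
∂h/∂x = [(+0.2)·50 − (-0.1)·105] / 15825 = +0.001295
∂h/∂y = [180·(-0.1) − (-65)·(+0.2)] / 15825 = -0.0003160
Flow = −∇h = (-0.001295 east, +0.0003160 north), which points west.

W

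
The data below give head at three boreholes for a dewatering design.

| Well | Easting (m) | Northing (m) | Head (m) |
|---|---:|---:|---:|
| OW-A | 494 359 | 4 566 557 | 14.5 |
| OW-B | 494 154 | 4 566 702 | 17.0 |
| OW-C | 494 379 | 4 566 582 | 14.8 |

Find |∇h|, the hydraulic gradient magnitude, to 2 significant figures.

0.014

With h = a·x + b·y + c and OW-A as origin, the differences give:
  (-205)·a + 145·b = +2.5
  20·a + 25·b = +0.3
Eliminate b (×25 and ×145, subtract): -8025·a = 19.00 → a = ∂h/∂x = -0.002368
Back-substitute: b = ∂h/∂y = +0.01389.
|∇h| = √(-0.002368² + 0.01389²) = 0.01409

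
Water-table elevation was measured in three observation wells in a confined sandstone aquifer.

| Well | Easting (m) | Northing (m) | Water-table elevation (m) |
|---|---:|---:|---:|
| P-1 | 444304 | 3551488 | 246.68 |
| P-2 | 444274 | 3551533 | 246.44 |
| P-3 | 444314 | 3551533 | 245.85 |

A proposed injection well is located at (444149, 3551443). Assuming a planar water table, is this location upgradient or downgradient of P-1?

upgradient

Differences from P-1: to P-2 (Δx, Δy, Δh) = (-30, 45, -0.24); to P-3 = (10, 45, -0.83).
Determinant of the coordinate differences = (-30)·45 − 10·45 = -1800.
∂h/∂x = [(-0.24)·45 − (-0.83)·45] / -1800 = -0.01475
∂h/∂y = [(-30)·(-0.83) − 10·(-0.24)] / -1800 = -0.01517
Head at (444149, 3551443) = 246.68 + (-0.01475)·(-155) + (-0.01517)·(-45) = 249.65 m.
That is higher than the 246.68 m at P-1, so the point is upgradient.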